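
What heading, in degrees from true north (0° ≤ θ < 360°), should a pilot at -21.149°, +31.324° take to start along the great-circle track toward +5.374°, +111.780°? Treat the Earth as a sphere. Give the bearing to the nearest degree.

81°

Δλ = 111.780 − 31.324 = 80.456°.
θ = atan2( sin Δλ · cos φ₂ , cos φ₁ · sin φ₂ − sin φ₁ · cos φ₂ · cos Δλ )
  = atan2(0.98182, 0.14691) = 81.490° → normalised to [0°, 360°): 81.490°.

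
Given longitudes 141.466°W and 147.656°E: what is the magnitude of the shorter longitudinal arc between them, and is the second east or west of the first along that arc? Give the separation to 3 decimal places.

70.878° west

Raw difference: 147.656 − -141.466 = 289.122°.
Normalise into (−180°, 180°]: 289.122° − 360° = -70.878°.
Negative ⇒ the second point lies to the west; separation 70.878°.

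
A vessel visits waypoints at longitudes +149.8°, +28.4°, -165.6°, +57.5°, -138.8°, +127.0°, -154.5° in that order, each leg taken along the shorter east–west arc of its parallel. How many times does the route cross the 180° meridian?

5

Leg 1: +149.8° → +28.4°, shortest Δλ = -121.4° (west) — does not cross 180°.
Leg 2: +28.4° → -165.6°, shortest Δλ = 166.0° (east) — crosses 180°.
Leg 3: -165.6° → +57.5°, shortest Δλ = -136.9° (west) — crosses 180°.
Leg 4: +57.5° → -138.8°, shortest Δλ = 163.7° (east) — crosses 180°.
Leg 5: -138.8° → +127.0°, shortest Δλ = -94.2° (west) — crosses 180°.
Leg 6: +127.0° → -154.5°, shortest Δλ = 78.5° (east) — crosses 180°.
Total crossings: 5.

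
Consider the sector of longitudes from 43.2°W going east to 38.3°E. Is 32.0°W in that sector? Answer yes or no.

Band width going east from -43.2° to +38.3°: ((38.3 − -43.2) mod 360) = 81.5°.
Offset of -32.0° east of the west edge: ((-32.0 − -43.2) mod 360) = 11.2°.
11.2° ≤ 81.5° ⇒ inside.

Yes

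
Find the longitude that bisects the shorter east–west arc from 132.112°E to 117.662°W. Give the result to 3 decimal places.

Signed shortest Δλ from +132.112° to -117.662° is +110.226°.
Midpoint longitude = +132.112° + (+110.226°)/2 = +132.112° + 55.113° = +187.225°.
Normalise into (−180°, 180°]: -172.775°.
(The naïve average (+132.112 + -117.662)/2 = 7.225° is on the wrong side of the globe.)

172.775°W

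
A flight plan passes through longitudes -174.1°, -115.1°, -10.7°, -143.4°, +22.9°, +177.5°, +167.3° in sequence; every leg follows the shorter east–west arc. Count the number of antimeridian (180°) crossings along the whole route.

0

Leg 1: -174.1° → -115.1°, shortest Δλ = 59.0° (east) — does not cross 180°.
Leg 2: -115.1° → -10.7°, shortest Δλ = 104.4° (east) — does not cross 180°.
Leg 3: -10.7° → -143.4°, shortest Δλ = -132.7° (west) — does not cross 180°.
Leg 4: -143.4° → +22.9°, shortest Δλ = 166.3° (east) — does not cross 180°.
Leg 5: +22.9° → +177.5°, shortest Δλ = 154.6° (east) — does not cross 180°.
Leg 6: +177.5° → +167.3°, shortest Δλ = -10.2° (west) — does not cross 180°.
Total crossings: 0.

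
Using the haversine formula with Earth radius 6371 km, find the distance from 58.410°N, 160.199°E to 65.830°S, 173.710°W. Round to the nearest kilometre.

Δλ = -173.710 − 160.199 = -333.909°; wrapped into (−180°, 180°]: 26.091°.
Δφ = -65.830 − 58.410 = -124.240°.
a = sin²(Δφ/2) + cos φ₁ · cos φ₂ · sin²(Δλ/2) = 0.792259.
c = 2·atan2(√a, √(1−a)) = 2.19508 rad → d = 6371·c ≈ 13984.86 km.

13985 km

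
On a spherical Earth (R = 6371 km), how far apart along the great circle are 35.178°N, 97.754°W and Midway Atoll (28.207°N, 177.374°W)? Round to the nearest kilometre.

7371 km

Δλ = -177.374 − -97.754 = -79.620°.
Δφ = 28.207 − 35.178 = -6.971°.
a = sin²(Δφ/2) + cos φ₁ · cos φ₂ · sin²(Δλ/2) = 0.298956.
c = 2·atan2(√a, √(1−a)) = 1.15700 rad → d = 6371·c ≈ 7371.25 km.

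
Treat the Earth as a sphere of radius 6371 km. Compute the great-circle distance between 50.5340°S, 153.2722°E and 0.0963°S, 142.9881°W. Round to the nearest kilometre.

8183 km

Δλ = -142.9881 − 153.2722 = -296.2603°; wrapped into (−180°, 180°]: 63.7397°.
Δφ = -0.0963 − -50.5340 = 50.4377°.
a = sin²(Δφ/2) + cos φ₁ · cos φ₂ · sin²(Δλ/2) = 0.358736.
c = 2·atan2(√a, √(1−a)) = 1.28437 rad → d = 6371·c ≈ 8182.71 km.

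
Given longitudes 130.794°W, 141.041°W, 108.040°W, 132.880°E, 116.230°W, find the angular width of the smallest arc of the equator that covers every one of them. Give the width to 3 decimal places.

119.080°

Sort the longitudes: -141.041°, -130.794°, -116.230°, -108.040°, +132.880°.
Eastward gaps between consecutive values (wrapping around): 10.247°, 14.564°, 8.190°, 240.920°, 86.079°.
Largest gap = 240.920° ⇒ minimal covering band is its complement: 360° − 240.920° = 119.080°.
Band runs from +132.880° eastward to -108.040°, crossing the antimeridian.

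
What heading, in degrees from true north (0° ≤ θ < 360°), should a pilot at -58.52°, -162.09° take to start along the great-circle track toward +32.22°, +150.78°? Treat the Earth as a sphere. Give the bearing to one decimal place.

321.1°

Δλ = 150.78 − -162.09 = 312.87°; wrapped into (−180°, 180°]: -47.13°.
θ = atan2( sin Δλ · cos φ₂ , cos φ₁ · sin φ₂ − sin φ₁ · cos φ₂ · cos Δλ )
  = atan2(-0.62004, 0.76928) = -38.869° → normalised to [0°, 360°): 321.131°.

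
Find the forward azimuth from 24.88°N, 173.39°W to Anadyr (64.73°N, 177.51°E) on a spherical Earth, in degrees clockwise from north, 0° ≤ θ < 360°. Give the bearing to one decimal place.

Δλ = 177.51 − -173.39 = 350.90°; wrapped into (−180°, 180°]: -9.10°.
θ = atan2( sin Δλ · cos φ₂ , cos φ₁ · sin φ₂ − sin φ₁ · cos φ₂ · cos Δλ )
  = atan2(-0.06752, 0.64304) = -5.994° → normalised to [0°, 360°): 354.006°.

354.0°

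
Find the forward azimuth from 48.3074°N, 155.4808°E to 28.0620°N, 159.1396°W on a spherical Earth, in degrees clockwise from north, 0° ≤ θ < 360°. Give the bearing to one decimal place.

Δλ = -159.1396 − 155.4808 = -314.6204°; wrapped into (−180°, 180°]: 45.3796°.
θ = atan2( sin Δλ · cos φ₂ , cos φ₁ · sin φ₂ − sin φ₁ · cos φ₂ · cos Δλ )
  = atan2(0.62810, -0.14995) = 103.427° → normalised to [0°, 360°): 103.427°.

103.4°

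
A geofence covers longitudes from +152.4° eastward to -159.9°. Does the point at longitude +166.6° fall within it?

Band width going east from +152.4° to -159.9°: ((-159.9 − 152.4) mod 360) = 47.7°.
Offset of +166.6° east of the west edge: ((166.6 − 152.4) mod 360) = 14.2°.
14.2° ≤ 47.7° ⇒ inside.

Yes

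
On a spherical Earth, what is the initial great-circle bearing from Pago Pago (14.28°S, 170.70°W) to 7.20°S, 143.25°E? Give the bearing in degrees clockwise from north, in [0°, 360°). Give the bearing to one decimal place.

Δλ = 143.25 − -170.70 = 313.95°; wrapped into (−180°, 180°]: -46.05°.
θ = atan2( sin Δλ · cos φ₂ , cos φ₁ · sin φ₂ − sin φ₁ · cos φ₂ · cos Δλ )
  = atan2(-0.71427, 0.04838) = -86.125° → normalised to [0°, 360°): 273.875°.

273.9°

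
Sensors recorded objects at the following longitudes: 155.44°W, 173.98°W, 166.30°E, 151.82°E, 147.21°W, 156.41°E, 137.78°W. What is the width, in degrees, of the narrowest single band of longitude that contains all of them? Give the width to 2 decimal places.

70.40°

Sort the longitudes: -173.98°, -155.44°, -147.21°, -137.78°, +151.82°, +156.41°, +166.30°.
Eastward gaps between consecutive values (wrapping around): 18.54°, 8.23°, 9.43°, 289.60°, 4.59°, 9.89°, 19.72°.
Largest gap = 289.60° ⇒ minimal covering band is its complement: 360° − 289.60° = 70.40°.
Band runs from +151.82° eastward to -137.78°, crossing the antimeridian.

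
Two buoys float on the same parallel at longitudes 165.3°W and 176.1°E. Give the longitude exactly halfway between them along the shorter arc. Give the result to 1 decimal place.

Signed shortest Δλ from -165.3° to +176.1° is -18.6°.
Midpoint longitude = -165.3° + (-18.6°)/2 = -165.3° − 9.3° = -174.6°.
(The naïve average (-165.3 + +176.1)/2 = 5.4° is on the wrong side of the globe.)

174.6°W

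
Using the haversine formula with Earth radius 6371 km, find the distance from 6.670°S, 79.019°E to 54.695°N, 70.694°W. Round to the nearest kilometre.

14032 km

Δλ = -70.694 − 79.019 = -149.713°.
Δφ = 54.695 − -6.670 = 61.365°.
a = sin²(Δφ/2) + cos φ₁ · cos φ₂ · sin²(Δλ/2) = 0.795229.
c = 2·atan2(√a, √(1−a)) = 2.20242 rad → d = 6371·c ≈ 14031.64 km.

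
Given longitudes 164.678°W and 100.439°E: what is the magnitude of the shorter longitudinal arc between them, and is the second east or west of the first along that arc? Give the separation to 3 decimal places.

Raw difference: 100.439 − -164.678 = 265.117°.
Normalise into (−180°, 180°]: 265.117° − 360° = -94.883°.
Negative ⇒ the second point lies to the west; separation 94.883°.

94.883° west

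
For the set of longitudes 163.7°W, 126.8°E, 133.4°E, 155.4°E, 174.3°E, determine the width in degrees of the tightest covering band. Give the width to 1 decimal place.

Sort the longitudes: -163.7°, +126.8°, +133.4°, +155.4°, +174.3°.
Eastward gaps between consecutive values (wrapping around): 290.5°, 6.6°, 22.0°, 18.9°, 22.0°.
Largest gap = 290.5° ⇒ minimal covering band is its complement: 360° − 290.5° = 69.5°.
Band runs from +126.8° eastward to -163.7°, crossing the antimeridian.

69.5°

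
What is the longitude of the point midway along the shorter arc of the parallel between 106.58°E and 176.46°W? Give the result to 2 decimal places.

Signed shortest Δλ from +106.58° to -176.46° is +76.96°.
Midpoint longitude = +106.58° + (+76.96°)/2 = +106.58° + 38.48° = +145.06°.
(The naïve average (+106.58 + -176.46)/2 = -34.94° is on the wrong side of the globe.)

145.06°E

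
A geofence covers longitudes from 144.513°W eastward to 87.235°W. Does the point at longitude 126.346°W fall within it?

Band width going east from -144.513° to -87.235°: ((-87.235 − -144.513) mod 360) = 57.278°.
Offset of -126.346° east of the west edge: ((-126.346 − -144.513) mod 360) = 18.167°.
18.167° ≤ 57.278° ⇒ inside.

Yes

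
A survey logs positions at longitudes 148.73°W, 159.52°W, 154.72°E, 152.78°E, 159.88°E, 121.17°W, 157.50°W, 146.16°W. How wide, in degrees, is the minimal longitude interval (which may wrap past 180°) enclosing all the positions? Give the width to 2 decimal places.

Sort the longitudes: -159.52°, -157.50°, -148.73°, -146.16°, -121.17°, +152.78°, +154.72°, +159.88°.
Eastward gaps between consecutive values (wrapping around): 2.02°, 8.77°, 2.57°, 24.99°, 273.95°, 1.94°, 5.16°, 40.60°.
Largest gap = 273.95° ⇒ minimal covering band is its complement: 360° − 273.95° = 86.05°.
Band runs from +152.78° eastward to -121.17°, crossing the antimeridian.

86.05°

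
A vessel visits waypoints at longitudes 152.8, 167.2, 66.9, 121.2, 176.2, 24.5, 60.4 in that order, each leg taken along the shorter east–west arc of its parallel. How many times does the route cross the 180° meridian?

Leg 1: +152.8° → +167.2°, shortest Δλ = 14.4° (east) — does not cross 180°.
Leg 2: +167.2° → +66.9°, shortest Δλ = -100.3° (west) — does not cross 180°.
Leg 3: +66.9° → +121.2°, shortest Δλ = 54.3° (east) — does not cross 180°.
Leg 4: +121.2° → +176.2°, shortest Δλ = 55.0° (east) — does not cross 180°.
Leg 5: +176.2° → +24.5°, shortest Δλ = -151.7° (west) — does not cross 180°.
Leg 6: +24.5° → +60.4°, shortest Δλ = 35.9° (east) — does not cross 180°.
Total crossings: 0.

0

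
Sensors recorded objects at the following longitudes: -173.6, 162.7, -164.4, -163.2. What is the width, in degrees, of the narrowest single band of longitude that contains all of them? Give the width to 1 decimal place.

Sort the longitudes: -173.6°, -164.4°, -163.2°, +162.7°.
Eastward gaps between consecutive values (wrapping around): 9.2°, 1.2°, 325.9°, 23.7°.
Largest gap = 325.9° ⇒ minimal covering band is its complement: 360° − 325.9° = 34.1°.
Band runs from +162.7° eastward to -163.2°, crossing the antimeridian.

34.1°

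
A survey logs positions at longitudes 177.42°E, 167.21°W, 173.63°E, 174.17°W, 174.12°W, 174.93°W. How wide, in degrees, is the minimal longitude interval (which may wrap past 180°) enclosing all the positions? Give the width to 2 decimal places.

19.16°

Sort the longitudes: -174.93°, -174.17°, -174.12°, -167.21°, +173.63°, +177.42°.
Eastward gaps between consecutive values (wrapping around): 0.76°, 0.05°, 6.91°, 340.84°, 3.79°, 7.65°.
Largest gap = 340.84° ⇒ minimal covering band is its complement: 360° − 340.84° = 19.16°.
Band runs from +173.63° eastward to -167.21°, crossing the antimeridian.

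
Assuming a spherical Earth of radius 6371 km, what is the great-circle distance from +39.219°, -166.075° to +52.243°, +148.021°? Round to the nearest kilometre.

Δλ = 148.021 − -166.075 = 314.096°; wrapped into (−180°, 180°]: -45.904°.
Δφ = 52.243 − 39.219 = 13.024°.
a = sin²(Δφ/2) + cos φ₁ · cos φ₂ · sin²(Δλ/2) = 0.085001.
c = 2·atan2(√a, √(1−a)) = 0.59169 rad → d = 6371·c ≈ 3769.66 km.

3770 km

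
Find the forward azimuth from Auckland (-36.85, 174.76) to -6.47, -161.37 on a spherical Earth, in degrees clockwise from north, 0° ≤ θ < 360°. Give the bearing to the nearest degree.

Δλ = -161.37 − 174.76 = -336.13°; wrapped into (−180°, 180°]: 23.87°.
θ = atan2( sin Δλ · cos φ₂ , cos φ₁ · sin φ₂ − sin φ₁ · cos φ₂ · cos Δλ )
  = atan2(0.40209, 0.45476) = 41.482° → normalised to [0°, 360°): 41.482°.

41°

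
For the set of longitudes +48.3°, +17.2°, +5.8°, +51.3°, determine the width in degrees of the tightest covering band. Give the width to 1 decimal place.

Sort the longitudes: +5.8°, +17.2°, +48.3°, +51.3°.
Eastward gaps between consecutive values (wrapping around): 11.4°, 31.1°, 3.0°, 314.5°.
Largest gap = 314.5° ⇒ minimal covering band is its complement: 360° − 314.5° = 45.5°.
Band runs from +5.8° eastward to +51.3°.

45.5°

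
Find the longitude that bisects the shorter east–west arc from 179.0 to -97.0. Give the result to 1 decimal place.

-139.0°

Signed shortest Δλ from +179.0° to -97.0° is +84.0°.
Midpoint longitude = +179.0° + (+84.0°)/2 = +179.0° + 42.0° = +221.0°.
Normalise into (−180°, 180°]: -139.0°.
(The naïve average (+179.0 + -97.0)/2 = 41.0° is on the wrong side of the globe.)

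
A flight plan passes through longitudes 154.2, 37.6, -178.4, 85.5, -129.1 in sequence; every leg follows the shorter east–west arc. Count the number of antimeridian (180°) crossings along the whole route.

3

Leg 1: +154.2° → +37.6°, shortest Δλ = -116.6° (west) — does not cross 180°.
Leg 2: +37.6° → -178.4°, shortest Δλ = 144.0° (east) — crosses 180°.
Leg 3: -178.4° → +85.5°, shortest Δλ = -96.1° (west) — crosses 180°.
Leg 4: +85.5° → -129.1°, shortest Δλ = 145.4° (east) — crosses 180°.
Total crossings: 3.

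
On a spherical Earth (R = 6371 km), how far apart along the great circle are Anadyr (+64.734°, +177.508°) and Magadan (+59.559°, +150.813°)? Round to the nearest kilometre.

1487 km

Δλ = 150.813 − 177.508 = -26.695°.
Δφ = 59.559 − 64.734 = -5.175°.
a = sin²(Δφ/2) + cos φ₁ · cos φ₂ · sin²(Δλ/2) = 0.013563.
c = 2·atan2(√a, √(1−a)) = 0.23345 rad → d = 6371·c ≈ 1487.31 km.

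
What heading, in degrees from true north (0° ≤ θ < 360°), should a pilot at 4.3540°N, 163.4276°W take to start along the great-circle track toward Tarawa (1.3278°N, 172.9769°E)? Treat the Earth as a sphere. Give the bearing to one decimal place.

Δλ = 172.9769 − -163.4276 = 336.4045°; wrapped into (−180°, 180°]: -23.5955°.
θ = atan2( sin Δλ · cos φ₂ , cos φ₁ · sin φ₂ − sin φ₁ · cos φ₂ · cos Δλ )
  = atan2(-0.40017, -0.04645) = -96.621° → normalised to [0°, 360°): 263.379°.

263.4°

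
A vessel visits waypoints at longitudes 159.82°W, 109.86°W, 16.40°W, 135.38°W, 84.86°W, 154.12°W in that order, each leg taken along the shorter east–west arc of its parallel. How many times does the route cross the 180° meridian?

0

Leg 1: -159.82° → -109.86°, shortest Δλ = 49.96° (east) — does not cross 180°.
Leg 2: -109.86° → -16.40°, shortest Δλ = 93.46° (east) — does not cross 180°.
Leg 3: -16.40° → -135.38°, shortest Δλ = -118.98° (west) — does not cross 180°.
Leg 4: -135.38° → -84.86°, shortest Δλ = 50.52° (east) — does not cross 180°.
Leg 5: -84.86° → -154.12°, shortest Δλ = -69.26° (west) — does not cross 180°.
Total crossings: 0.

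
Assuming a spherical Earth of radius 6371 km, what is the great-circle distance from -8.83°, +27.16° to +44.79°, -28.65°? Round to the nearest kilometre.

8160 km

Δλ = -28.65 − 27.16 = -55.81°.
Δφ = 44.79 − -8.83 = 53.62°.
a = sin²(Δφ/2) + cos φ₁ · cos φ₂ · sin²(Δλ/2) = 0.357033.
c = 2·atan2(√a, √(1−a)) = 1.28082 rad → d = 6371·c ≈ 8160.08 km.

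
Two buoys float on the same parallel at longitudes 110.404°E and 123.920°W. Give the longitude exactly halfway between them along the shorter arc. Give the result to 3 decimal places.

173.242°E

Signed shortest Δλ from +110.404° to -123.920° is +125.676°.
Midpoint longitude = +110.404° + (+125.676°)/2 = +110.404° + 62.838° = +173.242°.
(The naïve average (+110.404 + -123.920)/2 = -6.758° is on the wrong side of the globe.)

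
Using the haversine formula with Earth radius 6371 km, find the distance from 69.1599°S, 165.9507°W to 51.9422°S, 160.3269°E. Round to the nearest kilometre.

2593 km

Δλ = 160.3269 − -165.9507 = 326.2776°; wrapped into (−180°, 180°]: -33.7224°.
Δφ = -51.9422 − -69.1599 = 17.2177°.
a = sin²(Δφ/2) + cos φ₁ · cos φ₂ · sin²(Δλ/2) = 0.040857.
c = 2·atan2(√a, √(1−a)) = 0.40707 rad → d = 6371·c ≈ 2593.44 km.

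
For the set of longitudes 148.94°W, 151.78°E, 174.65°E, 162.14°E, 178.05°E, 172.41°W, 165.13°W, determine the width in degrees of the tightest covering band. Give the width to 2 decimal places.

59.28°

Sort the longitudes: -172.41°, -165.13°, -148.94°, +151.78°, +162.14°, +174.65°, +178.05°.
Eastward gaps between consecutive values (wrapping around): 7.28°, 16.19°, 300.72°, 10.36°, 12.51°, 3.40°, 9.54°.
Largest gap = 300.72° ⇒ minimal covering band is its complement: 360° − 300.72° = 59.28°.
Band runs from +151.78° eastward to -148.94°, crossing the antimeridian.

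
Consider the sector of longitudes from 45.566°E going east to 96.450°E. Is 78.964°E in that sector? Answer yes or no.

Yes

Band width going east from +45.566° to +96.450°: ((96.450 − 45.566) mod 360) = 50.884°.
Offset of +78.964° east of the west edge: ((78.964 − 45.566) mod 360) = 33.398°.
33.398° ≤ 50.884° ⇒ inside.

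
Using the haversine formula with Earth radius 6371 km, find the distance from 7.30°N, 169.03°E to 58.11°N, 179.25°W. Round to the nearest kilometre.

Δλ = -179.25 − 169.03 = -348.28°; wrapped into (−180°, 180°]: 11.72°.
Δφ = 58.11 − 7.30 = 50.81°.
a = sin²(Δφ/2) + cos φ₁ · cos φ₂ · sin²(Δλ/2) = 0.189515.
c = 2·atan2(√a, √(1−a)) = 0.90082 rad → d = 6371·c ≈ 5739.11 km.

5739 km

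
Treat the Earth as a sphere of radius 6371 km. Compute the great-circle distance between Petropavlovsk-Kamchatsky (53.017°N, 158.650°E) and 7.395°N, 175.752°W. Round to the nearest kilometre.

5576 km

Δλ = -175.752 − 158.650 = -334.402°; wrapped into (−180°, 180°]: 25.598°.
Δφ = 7.395 − 53.017 = -45.622°.
a = sin²(Δφ/2) + cos φ₁ · cos φ₂ · sin²(Δλ/2) = 0.179583.
c = 2·atan2(√a, √(1−a)) = 0.87521 rad → d = 6371·c ≈ 5575.98 km.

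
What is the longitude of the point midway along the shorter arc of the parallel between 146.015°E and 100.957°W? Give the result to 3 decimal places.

157.471°W

Signed shortest Δλ from +146.015° to -100.957° is +113.028°.
Midpoint longitude = +146.015° + (+113.028°)/2 = +146.015° + 56.514° = +202.529°.
Normalise into (−180°, 180°]: -157.471°.
(The naïve average (+146.015 + -100.957)/2 = 22.529° is on the wrong side of the globe.)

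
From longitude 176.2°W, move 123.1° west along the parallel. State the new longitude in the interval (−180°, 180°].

60.7°E

Start at -176.2°; shift −123.1° → -299.3°.
-299.3° lies outside (−180°, 180°]; add 360° → +60.7°.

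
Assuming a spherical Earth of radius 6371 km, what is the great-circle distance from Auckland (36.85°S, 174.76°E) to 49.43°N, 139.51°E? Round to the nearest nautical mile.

Δλ = 139.51 − 174.76 = -35.25°.
Δφ = 49.43 − -36.85 = 86.28°.
a = sin²(Δφ/2) + cos φ₁ · cos φ₂ · sin²(Δλ/2) = 0.515273.
c = 2·atan2(√a, √(1−a)) = 1.60135 rad → d = 6371·c ≈ 10202.18 km ≈ 5508.74 nmi.

5509 nmi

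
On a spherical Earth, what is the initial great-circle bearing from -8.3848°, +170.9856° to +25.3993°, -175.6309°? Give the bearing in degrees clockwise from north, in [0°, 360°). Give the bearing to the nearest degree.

Δλ = -175.6309 − 170.9856 = -346.6165°; wrapped into (−180°, 180°]: 13.3835°.
θ = atan2( sin Δλ · cos φ₂ , cos φ₁ · sin φ₂ − sin φ₁ · cos φ₂ · cos Δλ )
  = atan2(0.20909, 0.55249) = 20.730° → normalised to [0°, 360°): 20.730°.

21°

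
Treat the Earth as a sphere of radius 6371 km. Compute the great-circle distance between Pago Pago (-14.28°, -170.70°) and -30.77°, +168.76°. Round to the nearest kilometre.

Δλ = 168.76 − -170.70 = 339.46°; wrapped into (−180°, 180°]: -20.54°.
Δφ = -30.77 − -14.28 = -16.49°.
a = sin²(Δφ/2) + cos φ₁ · cos φ₂ · sin²(Δλ/2) = 0.047033.
c = 2·atan2(√a, √(1−a)) = 0.43722 rad → d = 6371·c ≈ 2785.51 km.

2786 km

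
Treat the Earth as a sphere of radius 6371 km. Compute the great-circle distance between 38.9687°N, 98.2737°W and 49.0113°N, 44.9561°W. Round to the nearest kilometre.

Δλ = -44.9561 − -98.2737 = 53.3176°.
Δφ = 49.0113 − 38.9687 = 10.0426°.
a = sin²(Δφ/2) + cos φ₁ · cos φ₂ · sin²(Δλ/2) = 0.110322.
c = 2·atan2(√a, √(1−a)) = 0.67716 rad → d = 6371·c ≈ 4314.18 km.

4314 km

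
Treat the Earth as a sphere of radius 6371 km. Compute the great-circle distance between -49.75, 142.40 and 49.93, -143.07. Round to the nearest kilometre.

13147 km

Δλ = -143.07 − 142.40 = -285.47°; wrapped into (−180°, 180°]: 74.53°.
Δφ = 49.93 − -49.75 = 99.68°.
a = sin²(Δφ/2) + cos φ₁ · cos φ₂ · sin²(Δλ/2) = 0.736564.
c = 2·atan2(√a, √(1−a)) = 2.06364 rad → d = 6371·c ≈ 13147.42 km.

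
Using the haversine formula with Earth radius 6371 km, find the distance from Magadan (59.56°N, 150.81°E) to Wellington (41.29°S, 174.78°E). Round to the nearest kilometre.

11428 km

Δλ = 174.78 − 150.81 = 23.97°.
Δφ = -41.29 − 59.56 = -100.85°.
a = sin²(Δφ/2) + cos φ₁ · cos φ₂ · sin²(Δλ/2) = 0.610534.
c = 2·atan2(√a, √(1−a)) = 1.79371 rad → d = 6371·c ≈ 11427.70 km.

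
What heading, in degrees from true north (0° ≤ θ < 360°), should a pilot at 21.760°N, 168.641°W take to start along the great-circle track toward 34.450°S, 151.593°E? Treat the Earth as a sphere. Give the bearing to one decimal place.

214.7°

Δλ = 151.593 − -168.641 = 320.234°; wrapped into (−180°, 180°]: -39.766°.
θ = atan2( sin Δλ · cos φ₂ , cos φ₁ · sin φ₂ − sin φ₁ · cos φ₂ · cos Δλ )
  = atan2(-0.52747, -0.76036) = -145.251° → normalised to [0°, 360°): 214.749°.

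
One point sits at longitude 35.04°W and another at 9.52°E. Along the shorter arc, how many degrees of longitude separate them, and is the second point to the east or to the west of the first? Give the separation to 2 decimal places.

44.56° east

Raw difference: 9.52 − -35.04 = 44.56°.
Normalise into (−180°, 180°]: 44.56° stays 44.56°.
Positive ⇒ the second point lies to the east; separation 44.56°.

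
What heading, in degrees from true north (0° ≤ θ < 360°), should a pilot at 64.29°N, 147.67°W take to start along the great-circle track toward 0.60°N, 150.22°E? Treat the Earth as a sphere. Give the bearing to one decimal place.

Δλ = 150.22 − -147.67 = 297.89°; wrapped into (−180°, 180°]: -62.11°.
θ = atan2( sin Δλ · cos φ₂ , cos φ₁ · sin φ₂ − sin φ₁ · cos φ₂ · cos Δλ )
  = atan2(-0.88380, -0.41690) = -115.254° → normalised to [0°, 360°): 244.746°.

244.7°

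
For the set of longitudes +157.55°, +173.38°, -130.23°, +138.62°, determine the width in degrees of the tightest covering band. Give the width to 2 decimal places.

Sort the longitudes: -130.23°, +138.62°, +157.55°, +173.38°.
Eastward gaps between consecutive values (wrapping around): 268.85°, 18.93°, 15.83°, 56.39°.
Largest gap = 268.85° ⇒ minimal covering band is its complement: 360° − 268.85° = 91.15°.
Band runs from +138.62° eastward to -130.23°, crossing the antimeridian.

91.15°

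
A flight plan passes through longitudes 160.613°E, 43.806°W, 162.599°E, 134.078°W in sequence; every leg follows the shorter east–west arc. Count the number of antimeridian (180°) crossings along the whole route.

Leg 1: +160.613° → -43.806°, shortest Δλ = 155.581° (east) — crosses 180°.
Leg 2: -43.806° → +162.599°, shortest Δλ = -153.595° (west) — crosses 180°.
Leg 3: +162.599° → -134.078°, shortest Δλ = 63.323° (east) — crosses 180°.
Total crossings: 3.

3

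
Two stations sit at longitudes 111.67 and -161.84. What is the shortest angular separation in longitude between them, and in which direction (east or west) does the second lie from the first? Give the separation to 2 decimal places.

Raw difference: -161.84 − 111.67 = -273.51°.
Normalise into (−180°, 180°]: -273.51° + 360° = 86.49°.
Positive ⇒ the second point lies to the east; separation 86.49°.

86.49° east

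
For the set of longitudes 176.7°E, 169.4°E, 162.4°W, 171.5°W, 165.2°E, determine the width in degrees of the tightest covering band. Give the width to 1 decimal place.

32.4°

Sort the longitudes: -171.5°, -162.4°, +165.2°, +169.4°, +176.7°.
Eastward gaps between consecutive values (wrapping around): 9.1°, 327.6°, 4.2°, 7.3°, 11.8°.
Largest gap = 327.6° ⇒ minimal covering band is its complement: 360° − 327.6° = 32.4°.
Band runs from +165.2° eastward to -162.4°, crossing the antimeridian.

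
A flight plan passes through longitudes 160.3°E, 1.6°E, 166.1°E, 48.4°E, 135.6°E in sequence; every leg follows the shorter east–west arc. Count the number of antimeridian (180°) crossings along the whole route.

Leg 1: +160.3° → +1.6°, shortest Δλ = -158.7° (west) — does not cross 180°.
Leg 2: +1.6° → +166.1°, shortest Δλ = 164.5° (east) — does not cross 180°.
Leg 3: +166.1° → +48.4°, shortest Δλ = -117.7° (west) — does not cross 180°.
Leg 4: +48.4° → +135.6°, shortest Δλ = 87.2° (east) — does not cross 180°.
Total crossings: 0.

0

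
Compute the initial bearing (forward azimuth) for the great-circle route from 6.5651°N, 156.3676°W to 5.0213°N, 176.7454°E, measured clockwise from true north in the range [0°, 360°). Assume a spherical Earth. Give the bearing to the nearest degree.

Δλ = 176.7454 − -156.3676 = 333.1130°; wrapped into (−180°, 180°]: -26.8870°.
θ = atan2( sin Δλ · cos φ₂ , cos φ₁ · sin φ₂ − sin φ₁ · cos φ₂ · cos Δλ )
  = atan2(-0.45050, -0.01463) = -91.860° → normalised to [0°, 360°): 268.140°.

268°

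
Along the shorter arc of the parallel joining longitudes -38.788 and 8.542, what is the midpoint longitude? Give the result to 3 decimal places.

Signed shortest Δλ from -38.788° to +8.542° is +47.330°.
Midpoint longitude = -38.788° + (+47.330°)/2 = -38.788° + 23.665° = -15.123°.

-15.123°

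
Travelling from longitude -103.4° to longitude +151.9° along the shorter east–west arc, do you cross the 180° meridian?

Yes

Naïve |151.9 − -103.4| = 255.3° > 180°, so the shorter arc goes the other way round — across 180°.
Signed shortest Δλ = ((151.9 − -103.4 + 180) mod 360) − 180 = -104.7°.
Going west by 104.7° from -103.4° passes through 180° before reaching +151.9°.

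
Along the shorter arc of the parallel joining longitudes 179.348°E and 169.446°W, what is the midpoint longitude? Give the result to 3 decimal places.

175.049°W

Signed shortest Δλ from +179.348° to -169.446° is +11.206°.
Midpoint longitude = +179.348° + (+11.206°)/2 = +179.348° + 5.603° = +184.951°.
Normalise into (−180°, 180°]: -175.049°.
(The naïve average (+179.348 + -169.446)/2 = 4.951° is on the wrong side of the globe.)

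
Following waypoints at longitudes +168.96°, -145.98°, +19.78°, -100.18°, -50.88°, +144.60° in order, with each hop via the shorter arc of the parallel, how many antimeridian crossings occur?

2

Leg 1: +168.96° → -145.98°, shortest Δλ = 45.06° (east) — crosses 180°.
Leg 2: -145.98° → +19.78°, shortest Δλ = 165.76° (east) — does not cross 180°.
Leg 3: +19.78° → -100.18°, shortest Δλ = -119.96° (west) — does not cross 180°.
Leg 4: -100.18° → -50.88°, shortest Δλ = 49.3° (east) — does not cross 180°.
Leg 5: -50.88° → +144.60°, shortest Δλ = -164.52° (west) — crosses 180°.
Total crossings: 2.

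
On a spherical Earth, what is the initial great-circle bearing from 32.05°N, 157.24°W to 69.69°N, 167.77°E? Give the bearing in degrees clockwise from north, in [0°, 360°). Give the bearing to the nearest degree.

343°

Δλ = 167.77 − -157.24 = 325.01°; wrapped into (−180°, 180°]: -34.99°.
θ = atan2( sin Δλ · cos φ₂ , cos φ₁ · sin φ₂ − sin φ₁ · cos φ₂ · cos Δλ )
  = atan2(-0.19904, 0.64399) = -17.175° → normalised to [0°, 360°): 342.825°.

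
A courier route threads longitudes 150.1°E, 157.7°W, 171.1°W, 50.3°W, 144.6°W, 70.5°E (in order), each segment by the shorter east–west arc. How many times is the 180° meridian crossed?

2

Leg 1: +150.1° → -157.7°, shortest Δλ = 52.2° (east) — crosses 180°.
Leg 2: -157.7° → -171.1°, shortest Δλ = -13.4° (west) — does not cross 180°.
Leg 3: -171.1° → -50.3°, shortest Δλ = 120.8° (east) — does not cross 180°.
Leg 4: -50.3° → -144.6°, shortest Δλ = -94.3° (west) — does not cross 180°.
Leg 5: -144.6° → +70.5°, shortest Δλ = -144.9° (west) — crosses 180°.
Total crossings: 2.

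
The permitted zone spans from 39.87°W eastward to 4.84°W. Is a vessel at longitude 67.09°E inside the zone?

Band width going east from -39.87° to -4.84°: ((-4.84 − -39.87) mod 360) = 35.03°.
Offset of +67.09° east of the west edge: ((67.09 − -39.87) mod 360) = 106.96°.
106.96° > 35.03° ⇒ outside.

No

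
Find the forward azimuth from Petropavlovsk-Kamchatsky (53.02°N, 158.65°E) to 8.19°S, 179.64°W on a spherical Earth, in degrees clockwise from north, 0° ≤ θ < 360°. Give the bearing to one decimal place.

Δλ = -179.64 − 158.65 = -338.29°; wrapped into (−180°, 180°]: 21.71°.
θ = atan2( sin Δλ · cos φ₂ , cos φ₁ · sin φ₂ − sin φ₁ · cos φ₂ · cos Δλ )
  = atan2(0.36614, -0.82030) = 155.947° → normalised to [0°, 360°): 155.947°.

155.9°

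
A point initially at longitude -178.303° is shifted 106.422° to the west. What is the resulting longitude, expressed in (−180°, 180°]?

+75.275°

Start at -178.303°; shift −106.422° → -284.725°.
-284.725° lies outside (−180°, 180°]; add 360° → +75.275°.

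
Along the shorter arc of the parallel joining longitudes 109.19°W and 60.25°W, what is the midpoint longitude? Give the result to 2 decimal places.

84.72°W

Signed shortest Δλ from -109.19° to -60.25° is +48.94°.
Midpoint longitude = -109.19° + (+48.94°)/2 = -109.19° + 24.47° = -84.72°.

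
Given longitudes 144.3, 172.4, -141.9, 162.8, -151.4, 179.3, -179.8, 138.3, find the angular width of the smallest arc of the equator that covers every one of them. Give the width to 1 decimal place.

79.8°

Sort the longitudes: -179.8°, -151.4°, -141.9°, +138.3°, +144.3°, +162.8°, +172.4°, +179.3°.
Eastward gaps between consecutive values (wrapping around): 28.4°, 9.5°, 280.2°, 6.0°, 18.5°, 9.6°, 6.9°, 0.9°.
Largest gap = 280.2° ⇒ minimal covering band is its complement: 360° − 280.2° = 79.8°.
Band runs from +138.3° eastward to -141.9°, crossing the antimeridian.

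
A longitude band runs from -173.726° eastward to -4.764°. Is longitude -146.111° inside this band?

Band width going east from -173.726° to -4.764°: ((-4.764 − -173.726) mod 360) = 168.962°.
Offset of -146.111° east of the west edge: ((-146.111 − -173.726) mod 360) = 27.615°.
27.615° ≤ 168.962° ⇒ inside.

Yes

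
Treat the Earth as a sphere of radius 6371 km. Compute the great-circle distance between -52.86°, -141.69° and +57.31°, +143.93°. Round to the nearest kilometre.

Δλ = 143.93 − -141.69 = 285.62°; wrapped into (−180°, 180°]: -74.38°.
Δφ = 57.31 − -52.86 = 110.17°.
a = sin²(Δφ/2) + cos φ₁ · cos φ₂ · sin²(Δλ/2) = 0.791547.
c = 2·atan2(√a, √(1−a)) = 2.19333 rad → d = 6371·c ≈ 13973.70 km.

13974 km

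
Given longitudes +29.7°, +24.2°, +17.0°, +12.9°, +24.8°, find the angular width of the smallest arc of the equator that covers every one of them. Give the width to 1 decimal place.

16.8°

Sort the longitudes: +12.9°, +17.0°, +24.2°, +24.8°, +29.7°.
Eastward gaps between consecutive values (wrapping around): 4.1°, 7.2°, 0.6°, 4.9°, 343.2°.
Largest gap = 343.2° ⇒ minimal covering band is its complement: 360° − 343.2° = 16.8°.
Band runs from +12.9° eastward to +29.7°.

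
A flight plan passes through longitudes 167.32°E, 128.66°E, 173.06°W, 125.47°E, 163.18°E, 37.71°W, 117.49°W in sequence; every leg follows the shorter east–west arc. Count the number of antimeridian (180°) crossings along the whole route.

3

Leg 1: +167.32° → +128.66°, shortest Δλ = -38.66° (west) — does not cross 180°.
Leg 2: +128.66° → -173.06°, shortest Δλ = 58.28° (east) — crosses 180°.
Leg 3: -173.06° → +125.47°, shortest Δλ = -61.47° (west) — crosses 180°.
Leg 4: +125.47° → +163.18°, shortest Δλ = 37.71° (east) — does not cross 180°.
Leg 5: +163.18° → -37.71°, shortest Δλ = 159.11° (east) — crosses 180°.
Leg 6: -37.71° → -117.49°, shortest Δλ = -79.78° (west) — does not cross 180°.
Total crossings: 3.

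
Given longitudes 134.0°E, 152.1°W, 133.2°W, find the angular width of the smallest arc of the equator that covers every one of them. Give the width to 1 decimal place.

92.8°

Sort the longitudes: -152.1°, -133.2°, +134.0°.
Eastward gaps between consecutive values (wrapping around): 18.9°, 267.2°, 73.9°.
Largest gap = 267.2° ⇒ minimal covering band is its complement: 360° − 267.2° = 92.8°.
Band runs from +134.0° eastward to -133.2°, crossing the antimeridian.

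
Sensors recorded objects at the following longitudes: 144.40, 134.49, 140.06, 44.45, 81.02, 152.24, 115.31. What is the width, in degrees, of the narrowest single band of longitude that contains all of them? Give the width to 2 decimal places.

107.79°

Sort the longitudes: +44.45°, +81.02°, +115.31°, +134.49°, +140.06°, +144.40°, +152.24°.
Eastward gaps between consecutive values (wrapping around): 36.57°, 34.29°, 19.18°, 5.57°, 4.34°, 7.84°, 252.21°.
Largest gap = 252.21° ⇒ minimal covering band is its complement: 360° − 252.21° = 107.79°.
Band runs from +44.45° eastward to +152.24°.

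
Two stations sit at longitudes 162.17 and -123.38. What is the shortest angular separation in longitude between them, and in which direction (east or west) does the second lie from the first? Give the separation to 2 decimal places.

Raw difference: -123.38 − 162.17 = -285.55°.
Normalise into (−180°, 180°]: -285.55° + 360° = 74.45°.
Positive ⇒ the second point lies to the east; separation 74.45°.

74.45° east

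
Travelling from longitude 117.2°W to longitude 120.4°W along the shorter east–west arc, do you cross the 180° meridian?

Signed shortest Δλ = ((-120.4 − -117.2 + 180) mod 360) − 180 = -3.2°.
Going west by 3.2° from -117.2° reaches -120.4° without touching 180°.

No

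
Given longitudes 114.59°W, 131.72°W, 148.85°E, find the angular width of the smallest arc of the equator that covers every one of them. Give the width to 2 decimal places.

Sort the longitudes: -131.72°, -114.59°, +148.85°.
Eastward gaps between consecutive values (wrapping around): 17.13°, 263.44°, 79.43°.
Largest gap = 263.44° ⇒ minimal covering band is its complement: 360° − 263.44° = 96.56°.
Band runs from +148.85° eastward to -114.59°, crossing the antimeridian.

96.56°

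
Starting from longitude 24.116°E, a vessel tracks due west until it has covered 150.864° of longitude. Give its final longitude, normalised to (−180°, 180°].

126.748°W

Start at +24.116°; shift −150.864° → -126.748°.
-126.748° already lies in (−180°, 180°].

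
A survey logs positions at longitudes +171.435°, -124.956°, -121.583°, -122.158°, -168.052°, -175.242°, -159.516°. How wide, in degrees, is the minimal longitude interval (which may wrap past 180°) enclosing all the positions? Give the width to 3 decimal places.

66.982°

Sort the longitudes: -175.242°, -168.052°, -159.516°, -124.956°, -122.158°, -121.583°, +171.435°.
Eastward gaps between consecutive values (wrapping around): 7.190°, 8.536°, 34.560°, 2.798°, 0.575°, 293.018°, 13.323°.
Largest gap = 293.018° ⇒ minimal covering band is its complement: 360° − 293.018° = 66.982°.
Band runs from +171.435° eastward to -121.583°, crossing the antimeridian.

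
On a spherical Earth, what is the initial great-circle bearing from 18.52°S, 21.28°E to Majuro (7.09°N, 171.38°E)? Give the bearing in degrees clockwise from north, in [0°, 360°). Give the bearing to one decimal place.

107.5°

Δλ = 171.38 − 21.28 = 150.10°.
θ = atan2( sin Δλ · cos φ₂ , cos φ₁ · sin φ₂ − sin φ₁ · cos φ₂ · cos Δλ )
  = atan2(0.49468, -0.15622) = 107.526° → normalised to [0°, 360°): 107.526°.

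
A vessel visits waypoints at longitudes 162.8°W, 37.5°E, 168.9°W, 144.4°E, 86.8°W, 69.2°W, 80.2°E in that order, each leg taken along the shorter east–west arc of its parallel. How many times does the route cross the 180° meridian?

Leg 1: -162.8° → +37.5°, shortest Δλ = -159.7° (west) — crosses 180°.
Leg 2: +37.5° → -168.9°, shortest Δλ = 153.6° (east) — crosses 180°.
Leg 3: -168.9° → +144.4°, shortest Δλ = -46.7° (west) — crosses 180°.
Leg 4: +144.4° → -86.8°, shortest Δλ = 128.8° (east) — crosses 180°.
Leg 5: -86.8° → -69.2°, shortest Δλ = 17.6° (east) — does not cross 180°.
Leg 6: -69.2° → +80.2°, shortest Δλ = 149.4° (east) — does not cross 180°.
Total crossings: 4.

4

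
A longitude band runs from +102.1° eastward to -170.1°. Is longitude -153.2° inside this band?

Band width going east from +102.1° to -170.1°: ((-170.1 − 102.1) mod 360) = 87.8°.
Offset of -153.2° east of the west edge: ((-153.2 − 102.1) mod 360) = 104.7°.
104.7° > 87.8° ⇒ outside.

No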